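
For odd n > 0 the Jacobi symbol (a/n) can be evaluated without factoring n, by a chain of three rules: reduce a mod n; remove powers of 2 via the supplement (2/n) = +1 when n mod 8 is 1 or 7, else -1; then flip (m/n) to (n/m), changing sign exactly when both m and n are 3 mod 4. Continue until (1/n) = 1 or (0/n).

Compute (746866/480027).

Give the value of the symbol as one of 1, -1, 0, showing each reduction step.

1

(746866/480027): 746866 mod 480027 = 266839, so (746866/480027) = (266839/480027)
flip (266839/480027) -> (480027/266839): both odd, 266839 mod 4 = 3, 480027 mod 4 = 3, so the flip contributes -1; sign now -1
(480027/266839): 480027 mod 266839 = 213188, so (480027/266839) = (213188/266839)
factor out 2^2: 213188 = 2^2·53297; with 266839 mod 8 = 7, (2/266839) = +1; sign now -1; continue with (53297/266839)
flip (53297/266839) -> (266839/53297): both odd, 53297 mod 4 = 1, 266839 mod 4 = 3, so the flip contributes +1; sign now -1
(266839/53297): 266839 mod 53297 = 354, so (266839/53297) = (354/53297)
factor out 2^1: 354 = 2^1·177; with 53297 mod 8 = 1, (2/53297) = +1; sign now -1; continue with (177/53297)
flip (177/53297) -> (53297/177): both odd, 177 mod 4 = 1, 53297 mod 4 = 1, so the flip contributes +1; sign now -1
(53297/177): 53297 mod 177 = 20, so (53297/177) = (20/177)
factor out 2^2: 20 = 2^2·5; with 177 mod 8 = 1, (2/177) = +1; sign now -1; continue with (5/177)
flip (5/177) -> (177/5): both odd, 5 mod 4 = 1, 177 mod 4 = 1, so the flip contributes +1; sign now -1
(177/5): 177 mod 5 = 2, so (177/5) = (2/5)
factor out 2^1: 2 = 2^1·1; with 5 mod 8 = 5, (2/5) = -1; sign now +1; continue with (1/5)
reached (1/5) = 1, so the symbol is +1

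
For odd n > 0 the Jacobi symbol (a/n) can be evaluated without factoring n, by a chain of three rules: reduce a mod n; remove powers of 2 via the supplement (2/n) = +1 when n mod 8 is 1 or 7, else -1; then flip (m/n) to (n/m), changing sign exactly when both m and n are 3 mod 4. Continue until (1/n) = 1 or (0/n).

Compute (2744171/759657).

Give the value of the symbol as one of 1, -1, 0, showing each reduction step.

-1

(2744171/759657) = (465200/759657)   [reduce mod 759657]
465200 = 2^4·29075; (2/759657) = +1 since 759657 mod 8 = 1, so (465200/759657) = (+1)^4·(29075/759657); sign now +1
reciprocity: (29075/759657) = +1·(759657/29075) since 29075 mod 4 = 3, 759657 mod 4 = 1; sign now +1
(759657/29075) = (3707/29075)   [reduce mod 29075]
reciprocity: (3707/29075) = -1·(29075/3707) since 3707 mod 4 = 3, 29075 mod 4 = 3; sign now -1
(29075/3707) = (3126/3707)   [reduce mod 3707]
3126 = 2^1·1563; (2/3707) = -1 since 3707 mod 8 = 3, so (3126/3707) = (-1)^1·(1563/3707); sign now +1
reciprocity: (1563/3707) = -1·(3707/1563) since 1563 mod 4 = 3, 3707 mod 4 = 3; sign now -1
(3707/1563) = (581/1563)   [reduce mod 1563]
reciprocity: (581/1563) = +1·(1563/581) since 581 mod 4 = 1, 1563 mod 4 = 3; sign now -1
(1563/581) = (401/581)   [reduce mod 581]
reciprocity: (401/581) = +1·(581/401) since 401 mod 4 = 1, 581 mod 4 = 1; sign now -1
(581/401) = (180/401)   [reduce mod 401]
180 = 2^2·45; (2/401) = +1 since 401 mod 8 = 1, so (180/401) = (+1)^2·(45/401); sign now -1
reciprocity: (45/401) = +1·(401/45) since 45 mod 4 = 1, 401 mod 4 = 1; sign now -1
(401/45) = (41/45)   [reduce mod 45]
reciprocity: (41/45) = +1·(45/41) since 41 mod 4 = 1, 45 mod 4 = 1; sign now -1
(45/41) = (4/41)   [reduce mod 41]
4 = 2^2·1; (2/41) = +1 since 41 mod 8 = 1, so (4/41) = (+1)^2·(1/41); sign now -1
(1/41) = 1; final value = sign = -1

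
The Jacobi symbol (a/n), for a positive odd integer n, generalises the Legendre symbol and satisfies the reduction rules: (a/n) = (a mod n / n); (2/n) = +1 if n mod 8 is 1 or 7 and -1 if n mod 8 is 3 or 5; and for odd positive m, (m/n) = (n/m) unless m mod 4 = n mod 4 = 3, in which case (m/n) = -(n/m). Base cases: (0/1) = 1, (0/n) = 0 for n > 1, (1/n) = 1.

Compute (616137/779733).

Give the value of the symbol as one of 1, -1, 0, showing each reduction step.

flip (616137/779733) -> (779733/616137): both odd, 616137 mod 4 = 1, 779733 mod 4 = 1, so the flip contributes +1; sign now +1
(779733/616137): 779733 mod 616137 = 163596, so (779733/616137) = (163596/616137)
factor out 2^2: 163596 = 2^2·40899; with 616137 mod 8 = 1, (2/616137) = +1; sign now +1; continue with (40899/616137)
flip (40899/616137) -> (616137/40899): both odd, 40899 mod 4 = 3, 616137 mod 4 = 1, so the flip contributes +1; sign now +1
(616137/40899): 616137 mod 40899 = 2652, so (616137/40899) = (2652/40899)
factor out 2^2: 2652 = 2^2·663; with 40899 mod 8 = 3, (2/40899) = -1; sign now +1; continue with (663/40899)
flip (663/40899) -> (40899/663): both odd, 663 mod 4 = 3, 40899 mod 4 = 3, so the flip contributes -1; sign now -1
(40899/663): 40899 mod 663 = 456, so (40899/663) = (456/663)
factor out 2^3: 456 = 2^3·57; with 663 mod 8 = 7, (2/663) = +1; sign now -1; continue with (57/663)
flip (57/663) -> (663/57): both odd, 57 mod 4 = 1, 663 mod 4 = 3, so the flip contributes +1; sign now -1
(663/57): 663 mod 57 = 36, so (663/57) = (36/57)
factor out 2^2: 36 = 2^2·9; with 57 mod 8 = 1, (2/57) = +1; sign now -1; continue with (9/57)
flip (9/57) -> (57/9): both odd, 9 mod 4 = 1, 57 mod 4 = 1, so the flip contributes +1; sign now -1
(57/9): 57 mod 9 = 3, so (57/9) = (3/9)
flip (3/9) -> (9/3): both odd, 3 mod 4 = 3, 9 mod 4 = 1, so the flip contributes +1; sign now -1
(9/3): 9 mod 3 = 0, so (9/3) = (0/3)
reached (0/3); gcd(a, n) > 1, so (0/3) = 0 and the symbol is 0

0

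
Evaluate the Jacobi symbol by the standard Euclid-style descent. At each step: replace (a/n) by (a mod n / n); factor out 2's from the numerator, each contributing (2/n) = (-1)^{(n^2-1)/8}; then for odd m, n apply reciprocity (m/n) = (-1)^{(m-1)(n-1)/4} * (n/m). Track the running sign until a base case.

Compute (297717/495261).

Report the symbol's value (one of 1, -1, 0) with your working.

0

flip (297717/495261) -> (495261/297717): both odd, 297717 mod 4 = 1, 495261 mod 4 = 1, so the flip contributes +1; sign now +1
(495261/297717): 495261 mod 297717 = 197544, so (495261/297717) = (197544/297717)
factor out 2^3: 197544 = 2^3·24693; with 297717 mod 8 = 5, (2/297717) = -1; sign now -1; continue with (24693/297717)
flip (24693/297717) -> (297717/24693): both odd, 24693 mod 4 = 1, 297717 mod 4 = 1, so the flip contributes +1; sign now -1
(297717/24693): 297717 mod 24693 = 1401, so (297717/24693) = (1401/24693)
flip (1401/24693) -> (24693/1401): both odd, 1401 mod 4 = 1, 24693 mod 4 = 1, so the flip contributes +1; sign now -1
(24693/1401): 24693 mod 1401 = 876, so (24693/1401) = (876/1401)
factor out 2^2: 876 = 2^2·219; with 1401 mod 8 = 1, (2/1401) = +1; sign now -1; continue with (219/1401)
flip (219/1401) -> (1401/219): both odd, 219 mod 4 = 3, 1401 mod 4 = 1, so the flip contributes +1; sign now -1
(1401/219): 1401 mod 219 = 87, so (1401/219) = (87/219)
flip (87/219) -> (219/87): both odd, 87 mod 4 = 3, 219 mod 4 = 3, so the flip contributes -1; sign now +1
(219/87): 219 mod 87 = 45, so (219/87) = (45/87)
flip (45/87) -> (87/45): both odd, 45 mod 4 = 1, 87 mod 4 = 3, so the flip contributes +1; sign now +1
(87/45): 87 mod 45 = 42, so (87/45) = (42/45)
factor out 2^1: 42 = 2^1·21; with 45 mod 8 = 5, (2/45) = -1; sign now -1; continue with (21/45)
flip (21/45) -> (45/21): both odd, 21 mod 4 = 1, 45 mod 4 = 1, so the flip contributes +1; sign now -1
(45/21): 45 mod 21 = 3, so (45/21) = (3/21)
flip (3/21) -> (21/3): both odd, 3 mod 4 = 3, 21 mod 4 = 1, so the flip contributes +1; sign now -1
(21/3): 21 mod 3 = 0, so (21/3) = (0/3)
reached (0/3); gcd(a, n) > 1, so (0/3) = 0 and the symbol is 0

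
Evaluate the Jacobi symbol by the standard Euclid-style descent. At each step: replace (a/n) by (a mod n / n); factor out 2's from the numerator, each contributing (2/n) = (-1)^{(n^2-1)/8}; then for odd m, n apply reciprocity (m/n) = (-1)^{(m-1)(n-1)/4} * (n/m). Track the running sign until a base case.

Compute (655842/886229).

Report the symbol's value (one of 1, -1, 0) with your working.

655842 = 2^1·327921; (2/886229) = -1 since 886229 mod 8 = 5, so (655842/886229) = (-1)^1·(327921/886229); sign now -1
reciprocity: (327921/886229) = +1·(886229/327921) since 327921 mod 4 = 1, 886229 mod 4 = 1; sign now -1
(886229/327921) = (230387/327921)   [reduce mod 327921]
reciprocity: (230387/327921) = +1·(327921/230387) since 230387 mod 4 = 3, 327921 mod 4 = 1; sign now -1
(327921/230387) = (97534/230387)   [reduce mod 230387]
97534 = 2^1·48767; (2/230387) = -1 since 230387 mod 8 = 3, so (97534/230387) = (-1)^1·(48767/230387); sign now +1
reciprocity: (48767/230387) = -1·(230387/48767) since 48767 mod 4 = 3, 230387 mod 4 = 3; sign now -1
(230387/48767) = (35319/48767)   [reduce mod 48767]
reciprocity: (35319/48767) = -1·(48767/35319) since 35319 mod 4 = 3, 48767 mod 4 = 3; sign now +1
(48767/35319) = (13448/35319)   [reduce mod 35319]
13448 = 2^3·1681; (2/35319) = +1 since 35319 mod 8 = 7, so (13448/35319) = (+1)^3·(1681/35319); sign now +1
reciprocity: (1681/35319) = +1·(35319/1681) since 1681 mod 4 = 1, 35319 mod 4 = 3; sign now +1
(35319/1681) = (18/1681)   [reduce mod 1681]
18 = 2^1·9; (2/1681) = +1 since 1681 mod 8 = 1, so (18/1681) = (+1)^1·(9/1681); sign now +1
reciprocity: (9/1681) = +1·(1681/9) since 9 mod 4 = 1, 1681 mod 4 = 1; sign now +1
(1681/9) = (7/9)   [reduce mod 9]
reciprocity: (7/9) = +1·(9/7) since 7 mod 4 = 3, 9 mod 4 = 1; sign now +1
(9/7) = (2/7)   [reduce mod 7]
2 = 2^1·1; (2/7) = +1 since 7 mod 8 = 7, so (2/7) = (+1)^1·(1/7); sign now +1
(1/7) = 1; final value = sign = +1

1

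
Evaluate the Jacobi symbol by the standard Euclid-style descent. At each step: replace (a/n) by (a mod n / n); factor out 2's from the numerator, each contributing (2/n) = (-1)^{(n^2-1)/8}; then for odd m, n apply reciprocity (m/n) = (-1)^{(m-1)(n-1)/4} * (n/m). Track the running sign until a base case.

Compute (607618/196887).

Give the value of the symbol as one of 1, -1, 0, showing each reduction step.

-1

(607618/196887) = (16957/196887)   [reduce mod 196887]
reciprocity: (16957/196887) = +1·(196887/16957) since 16957 mod 4 = 1, 196887 mod 4 = 3; sign now +1
(196887/16957) = (10360/16957)   [reduce mod 16957]
10360 = 2^3·1295; (2/16957) = -1 since 16957 mod 8 = 5, so (10360/16957) = (-1)^3·(1295/16957); sign now -1
reciprocity: (1295/16957) = +1·(16957/1295) since 1295 mod 4 = 3, 16957 mod 4 = 1; sign now -1
(16957/1295) = (122/1295)   [reduce mod 1295]
122 = 2^1·61; (2/1295) = +1 since 1295 mod 8 = 7, so (122/1295) = (+1)^1·(61/1295); sign now -1
reciprocity: (61/1295) = +1·(1295/61) since 61 mod 4 = 1, 1295 mod 4 = 3; sign now -1
(1295/61) = (14/61)   [reduce mod 61]
14 = 2^1·7; (2/61) = -1 since 61 mod 8 = 5, so (14/61) = (-1)^1·(7/61); sign now +1
reciprocity: (7/61) = +1·(61/7) since 7 mod 4 = 3, 61 mod 4 = 1; sign now +1
(61/7) = (5/7)   [reduce mod 7]
reciprocity: (5/7) = +1·(7/5) since 5 mod 4 = 1, 7 mod 4 = 3; sign now +1
(7/5) = (2/5)   [reduce mod 5]
2 = 2^1·1; (2/5) = -1 since 5 mod 8 = 5, so (2/5) = (-1)^1·(1/5); sign now -1
(1/5) = 1; final value = sign = -1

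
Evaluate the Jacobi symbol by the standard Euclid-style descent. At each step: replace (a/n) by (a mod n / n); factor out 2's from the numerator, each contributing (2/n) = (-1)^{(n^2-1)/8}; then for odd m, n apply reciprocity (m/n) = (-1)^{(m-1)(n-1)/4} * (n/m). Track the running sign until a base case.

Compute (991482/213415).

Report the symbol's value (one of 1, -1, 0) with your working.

(991482/213415): 991482 mod 213415 = 137822, so (991482/213415) = (137822/213415)
factor out 2^1: 137822 = 2^1·68911; with 213415 mod 8 = 7, (2/213415) = +1; sign now +1; continue with (68911/213415)
flip (68911/213415) -> (213415/68911): both odd, 68911 mod 4 = 3, 213415 mod 4 = 3, so the flip contributes -1; sign now -1
(213415/68911): 213415 mod 68911 = 6682, so (213415/68911) = (6682/68911)
factor out 2^1: 6682 = 2^1·3341; with 68911 mod 8 = 7, (2/68911) = +1; sign now -1; continue with (3341/68911)
flip (3341/68911) -> (68911/3341): both odd, 3341 mod 4 = 1, 68911 mod 4 = 3, so the flip contributes +1; sign now -1
(68911/3341): 68911 mod 3341 = 2091, so (68911/3341) = (2091/3341)
flip (2091/3341) -> (3341/2091): both odd, 2091 mod 4 = 3, 3341 mod 4 = 1, so the flip contributes +1; sign now -1
(3341/2091): 3341 mod 2091 = 1250, so (3341/2091) = (1250/2091)
factor out 2^1: 1250 = 2^1·625; with 2091 mod 8 = 3, (2/2091) = -1; sign now +1; continue with (625/2091)
flip (625/2091) -> (2091/625): both odd, 625 mod 4 = 1, 2091 mod 4 = 3, so the flip contributes +1; sign now +1
(2091/625): 2091 mod 625 = 216, so (2091/625) = (216/625)
factor out 2^3: 216 = 2^3·27; with 625 mod 8 = 1, (2/625) = +1; sign now +1; continue with (27/625)
flip (27/625) -> (625/27): both odd, 27 mod 4 = 3, 625 mod 4 = 1, so the flip contributes +1; sign now +1
(625/27): 625 mod 27 = 4, so (625/27) = (4/27)
factor out 2^2: 4 = 2^2·1; with 27 mod 8 = 3, (2/27) = -1; sign now +1; continue with (1/27)
reached (1/27) = 1, so the symbol is +1

1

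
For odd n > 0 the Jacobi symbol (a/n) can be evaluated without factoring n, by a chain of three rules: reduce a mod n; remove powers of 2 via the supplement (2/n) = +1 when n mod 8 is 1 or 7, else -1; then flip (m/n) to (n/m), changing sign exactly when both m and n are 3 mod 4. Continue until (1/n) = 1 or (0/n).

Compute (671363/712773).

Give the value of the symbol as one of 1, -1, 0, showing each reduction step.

-1

reciprocity: (671363/712773) = +1·(712773/671363) since 671363 mod 4 = 3, 712773 mod 4 = 1; sign now +1
(712773/671363) = (41410/671363)   [reduce mod 671363]
41410 = 2^1·20705; (2/671363) = -1 since 671363 mod 8 = 3, so (41410/671363) = (-1)^1·(20705/671363); sign now -1
reciprocity: (20705/671363) = +1·(671363/20705) since 20705 mod 4 = 1, 671363 mod 4 = 3; sign now -1
(671363/20705) = (8803/20705)   [reduce mod 20705]
reciprocity: (8803/20705) = +1·(20705/8803) since 8803 mod 4 = 3, 20705 mod 4 = 1; sign now -1
(20705/8803) = (3099/8803)   [reduce mod 8803]
reciprocity: (3099/8803) = -1·(8803/3099) since 3099 mod 4 = 3, 8803 mod 4 = 3; sign now +1
(8803/3099) = (2605/3099)   [reduce mod 3099]
reciprocity: (2605/3099) = +1·(3099/2605) since 2605 mod 4 = 1, 3099 mod 4 = 3; sign now +1
(3099/2605) = (494/2605)   [reduce mod 2605]
494 = 2^1·247; (2/2605) = -1 since 2605 mod 8 = 5, so (494/2605) = (-1)^1·(247/2605); sign now -1
reciprocity: (247/2605) = +1·(2605/247) since 247 mod 4 = 3, 2605 mod 4 = 1; sign now -1
(2605/247) = (135/247)   [reduce mod 247]
reciprocity: (135/247) = -1·(247/135) since 135 mod 4 = 3, 247 mod 4 = 3; sign now +1
(247/135) = (112/135)   [reduce mod 135]
112 = 2^4·7; (2/135) = +1 since 135 mod 8 = 7, so (112/135) = (+1)^4·(7/135); sign now +1
reciprocity: (7/135) = -1·(135/7) since 7 mod 4 = 3, 135 mod 4 = 3; sign now -1
(135/7) = (2/7)   [reduce mod 7]
2 = 2^1·1; (2/7) = +1 since 7 mod 8 = 7, so (2/7) = (+1)^1·(1/7); sign now -1
(1/7) = 1; final value = sign = -1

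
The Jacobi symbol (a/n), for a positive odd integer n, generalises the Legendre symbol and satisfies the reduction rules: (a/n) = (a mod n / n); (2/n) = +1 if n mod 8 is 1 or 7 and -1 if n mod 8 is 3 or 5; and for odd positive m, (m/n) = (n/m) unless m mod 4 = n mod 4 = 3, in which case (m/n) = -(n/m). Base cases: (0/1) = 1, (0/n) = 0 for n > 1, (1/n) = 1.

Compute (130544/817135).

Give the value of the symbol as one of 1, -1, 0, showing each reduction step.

1

130544 = 2^4·8159; (2/817135) = +1 since 817135 mod 8 = 7, so (130544/817135) = (+1)^4·(8159/817135); sign now +1
reciprocity: (8159/817135) = -1·(817135/8159) since 8159 mod 4 = 3, 817135 mod 4 = 3; sign now -1
(817135/8159) = (1235/8159)   [reduce mod 8159]
reciprocity: (1235/8159) = -1·(8159/1235) since 1235 mod 4 = 3, 8159 mod 4 = 3; sign now +1
(8159/1235) = (749/1235)   [reduce mod 1235]
reciprocity: (749/1235) = +1·(1235/749) since 749 mod 4 = 1, 1235 mod 4 = 3; sign now +1
(1235/749) = (486/749)   [reduce mod 749]
486 = 2^1·243; (2/749) = -1 since 749 mod 8 = 5, so (486/749) = (-1)^1·(243/749); sign now -1
reciprocity: (243/749) = +1·(749/243) since 243 mod 4 = 3, 749 mod 4 = 1; sign now -1
(749/243) = (20/243)   [reduce mod 243]
20 = 2^2·5; (2/243) = -1 since 243 mod 8 = 3, so (20/243) = (-1)^2·(5/243); sign now -1
reciprocity: (5/243) = +1·(243/5) since 5 mod 4 = 1, 243 mod 4 = 3; sign now -1
(243/5) = (3/5)   [reduce mod 5]
reciprocity: (3/5) = +1·(5/3) since 3 mod 4 = 3, 5 mod 4 = 1; sign now -1
(5/3) = (2/3)   [reduce mod 3]
2 = 2^1·1; (2/3) = -1 since 3 mod 8 = 3, so (2/3) = (-1)^1·(1/3); sign now +1
(1/3) = 1; final value = sign = +1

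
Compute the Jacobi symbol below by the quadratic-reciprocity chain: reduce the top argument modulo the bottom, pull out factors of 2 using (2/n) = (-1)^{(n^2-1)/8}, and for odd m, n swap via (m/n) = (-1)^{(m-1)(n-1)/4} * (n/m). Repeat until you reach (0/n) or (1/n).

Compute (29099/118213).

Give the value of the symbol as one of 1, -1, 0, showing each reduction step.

-1

flip (29099/118213) -> (118213/29099): both odd, 29099 mod 4 = 3, 118213 mod 4 = 1, so the flip contributes +1; sign now +1
(118213/29099): 118213 mod 29099 = 1817, so (118213/29099) = (1817/29099)
flip (1817/29099) -> (29099/1817): both odd, 1817 mod 4 = 1, 29099 mod 4 = 3, so the flip contributes +1; sign now +1
(29099/1817): 29099 mod 1817 = 27, so (29099/1817) = (27/1817)
flip (27/1817) -> (1817/27): both odd, 27 mod 4 = 3, 1817 mod 4 = 1, so the flip contributes +1; sign now +1
(1817/27): 1817 mod 27 = 8, so (1817/27) = (8/27)
factor out 2^3: 8 = 2^3·1; with 27 mod 8 = 3, (2/27) = -1; sign now -1; continue with (1/27)
reached (1/27) = 1, so the symbol is -1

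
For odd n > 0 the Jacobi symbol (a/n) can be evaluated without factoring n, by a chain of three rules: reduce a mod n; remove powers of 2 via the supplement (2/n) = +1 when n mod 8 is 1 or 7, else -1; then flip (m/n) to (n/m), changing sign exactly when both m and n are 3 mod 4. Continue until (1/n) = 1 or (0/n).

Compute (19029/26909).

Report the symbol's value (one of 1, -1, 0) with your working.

1

flip (19029/26909) -> (26909/19029): both odd, 19029 mod 4 = 1, 26909 mod 4 = 1, so the flip contributes +1; sign now +1
(26909/19029): 26909 mod 19029 = 7880, so (26909/19029) = (7880/19029)
factor out 2^3: 7880 = 2^3·985; with 19029 mod 8 = 5, (2/19029) = -1; sign now -1; continue with (985/19029)
flip (985/19029) -> (19029/985): both odd, 985 mod 4 = 1, 19029 mod 4 = 1, so the flip contributes +1; sign now -1
(19029/985): 19029 mod 985 = 314, so (19029/985) = (314/985)
factor out 2^1: 314 = 2^1·157; with 985 mod 8 = 1, (2/985) = +1; sign now -1; continue with (157/985)
flip (157/985) -> (985/157): both odd, 157 mod 4 = 1, 985 mod 4 = 1, so the flip contributes +1; sign now -1
(985/157): 985 mod 157 = 43, so (985/157) = (43/157)
flip (43/157) -> (157/43): both odd, 43 mod 4 = 3, 157 mod 4 = 1, so the flip contributes +1; sign now -1
(157/43): 157 mod 43 = 28, so (157/43) = (28/43)
factor out 2^2: 28 = 2^2·7; with 43 mod 8 = 3, (2/43) = -1; sign now -1; continue with (7/43)
flip (7/43) -> (43/7): both odd, 7 mod 4 = 3, 43 mod 4 = 3, so the flip contributes -1; sign now +1
(43/7): 43 mod 7 = 1, so (43/7) = (1/7)
reached (1/7) = 1, so the symbol is +1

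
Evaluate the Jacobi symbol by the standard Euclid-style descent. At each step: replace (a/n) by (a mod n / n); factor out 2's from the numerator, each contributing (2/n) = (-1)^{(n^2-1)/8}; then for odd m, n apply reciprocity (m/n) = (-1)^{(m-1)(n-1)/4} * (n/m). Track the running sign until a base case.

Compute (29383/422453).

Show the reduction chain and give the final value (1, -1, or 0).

reciprocity: (29383/422453) = +1·(422453/29383) since 29383 mod 4 = 3, 422453 mod 4 = 1; sign now +1
(422453/29383) = (11091/29383)   [reduce mod 29383]
reciprocity: (11091/29383) = -1·(29383/11091) since 11091 mod 4 = 3, 29383 mod 4 = 3; sign now -1
(29383/11091) = (7201/11091)   [reduce mod 11091]
reciprocity: (7201/11091) = +1·(11091/7201) since 7201 mod 4 = 1, 11091 mod 4 = 3; sign now -1
(11091/7201) = (3890/7201)   [reduce mod 7201]
3890 = 2^1·1945; (2/7201) = +1 since 7201 mod 8 = 1, so (3890/7201) = (+1)^1·(1945/7201); sign now -1
reciprocity: (1945/7201) = +1·(7201/1945) since 1945 mod 4 = 1, 7201 mod 4 = 1; sign now -1
(7201/1945) = (1366/1945)   [reduce mod 1945]
1366 = 2^1·683; (2/1945) = +1 since 1945 mod 8 = 1, so (1366/1945) = (+1)^1·(683/1945); sign now -1
reciprocity: (683/1945) = +1·(1945/683) since 683 mod 4 = 3, 1945 mod 4 = 1; sign now -1
(1945/683) = (579/683)   [reduce mod 683]
reciprocity: (579/683) = -1·(683/579) since 579 mod 4 = 3, 683 mod 4 = 3; sign now +1
(683/579) = (104/579)   [reduce mod 579]
104 = 2^3·13; (2/579) = -1 since 579 mod 8 = 3, so (104/579) = (-1)^3·(13/579); sign now -1
reciprocity: (13/579) = +1·(579/13) since 13 mod 4 = 1, 579 mod 4 = 3; sign now -1
(579/13) = (7/13)   [reduce mod 13]
reciprocity: (7/13) = +1·(13/7) since 7 mod 4 = 3, 13 mod 4 = 1; sign now -1
(13/7) = (6/7)   [reduce mod 7]
6 = 2^1·3; (2/7) = +1 since 7 mod 8 = 7, so (6/7) = (+1)^1·(3/7); sign now -1
reciprocity: (3/7) = -1·(7/3) since 3 mod 4 = 3, 7 mod 4 = 3; sign now +1
(7/3) = (1/3)   [reduce mod 3]
(1/3) = 1; final value = sign = +1

1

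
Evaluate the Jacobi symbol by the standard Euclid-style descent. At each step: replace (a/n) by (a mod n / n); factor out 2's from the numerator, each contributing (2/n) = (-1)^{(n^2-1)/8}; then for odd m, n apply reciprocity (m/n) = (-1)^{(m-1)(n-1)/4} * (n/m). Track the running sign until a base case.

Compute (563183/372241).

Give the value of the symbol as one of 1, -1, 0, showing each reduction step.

(563183/372241): 563183 mod 372241 = 190942, so (563183/372241) = (190942/372241)
factor out 2^1: 190942 = 2^1·95471; with 372241 mod 8 = 1, (2/372241) = +1; sign now +1; continue with (95471/372241)
flip (95471/372241) -> (372241/95471): both odd, 95471 mod 4 = 3, 372241 mod 4 = 1, so the flip contributes +1; sign now +1
(372241/95471): 372241 mod 95471 = 85828, so (372241/95471) = (85828/95471)
factor out 2^2: 85828 = 2^2·21457; with 95471 mod 8 = 7, (2/95471) = +1; sign now +1; continue with (21457/95471)
flip (21457/95471) -> (95471/21457): both odd, 21457 mod 4 = 1, 95471 mod 4 = 3, so the flip contributes +1; sign now +1
(95471/21457): 95471 mod 21457 = 9643, so (95471/21457) = (9643/21457)
flip (9643/21457) -> (21457/9643): both odd, 9643 mod 4 = 3, 21457 mod 4 = 1, so the flip contributes +1; sign now +1
(21457/9643): 21457 mod 9643 = 2171, so (21457/9643) = (2171/9643)
flip (2171/9643) -> (9643/2171): both odd, 2171 mod 4 = 3, 9643 mod 4 = 3, so the flip contributes -1; sign now -1
(9643/2171): 9643 mod 2171 = 959, so (9643/2171) = (959/2171)
flip (959/2171) -> (2171/959): both odd, 959 mod 4 = 3, 2171 mod 4 = 3, so the flip contributes -1; sign now +1
(2171/959): 2171 mod 959 = 253, so (2171/959) = (253/959)
flip (253/959) -> (959/253): both odd, 253 mod 4 = 1, 959 mod 4 = 3, so the flip contributes +1; sign now +1
(959/253): 959 mod 253 = 200, so (959/253) = (200/253)
factor out 2^3: 200 = 2^3·25; with 253 mod 8 = 5, (2/253) = -1; sign now -1; continue with (25/253)
flip (25/253) -> (253/25): both odd, 25 mod 4 = 1, 253 mod 4 = 1, so the flip contributes +1; sign now -1
(253/25): 253 mod 25 = 3, so (253/25) = (3/25)
flip (3/25) -> (25/3): both odd, 3 mod 4 = 3, 25 mod 4 = 1, so the flip contributes +1; sign now -1
(25/3): 25 mod 3 = 1, so (25/3) = (1/3)
reached (1/3) = 1, so the symbol is -1

-1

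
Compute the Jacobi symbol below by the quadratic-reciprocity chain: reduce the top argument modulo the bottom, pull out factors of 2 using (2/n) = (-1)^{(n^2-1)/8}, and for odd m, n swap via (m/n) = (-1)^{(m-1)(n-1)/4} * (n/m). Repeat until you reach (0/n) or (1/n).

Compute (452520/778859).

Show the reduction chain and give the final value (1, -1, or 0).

-1

452520 = 2^3·56565; (2/778859) = -1 since 778859 mod 8 = 3, so (452520/778859) = (-1)^3·(56565/778859); sign now -1
reciprocity: (56565/778859) = +1·(778859/56565) since 56565 mod 4 = 1, 778859 mod 4 = 3; sign now -1
(778859/56565) = (43514/56565)   [reduce mod 56565]
43514 = 2^1·21757; (2/56565) = -1 since 56565 mod 8 = 5, so (43514/56565) = (-1)^1·(21757/56565); sign now +1
reciprocity: (21757/56565) = +1·(56565/21757) since 21757 mod 4 = 1, 56565 mod 4 = 1; sign now +1
(56565/21757) = (13051/21757)   [reduce mod 21757]
reciprocity: (13051/21757) = +1·(21757/13051) since 13051 mod 4 = 3, 21757 mod 4 = 1; sign now +1
(21757/13051) = (8706/13051)   [reduce mod 13051]
8706 = 2^1·4353; (2/13051) = -1 since 13051 mod 8 = 3, so (8706/13051) = (-1)^1·(4353/13051); sign now -1
reciprocity: (4353/13051) = +1·(13051/4353) since 4353 mod 4 = 1, 13051 mod 4 = 3; sign now -1
(13051/4353) = (4345/4353)   [reduce mod 4353]
reciprocity: (4345/4353) = +1·(4353/4345) since 4345 mod 4 = 1, 4353 mod 4 = 1; sign now -1
(4353/4345) = (8/4345)   [reduce mod 4345]
8 = 2^3·1; (2/4345) = +1 since 4345 mod 8 = 1, so (8/4345) = (+1)^3·(1/4345); sign now -1
(1/4345) = 1; final value = sign = -1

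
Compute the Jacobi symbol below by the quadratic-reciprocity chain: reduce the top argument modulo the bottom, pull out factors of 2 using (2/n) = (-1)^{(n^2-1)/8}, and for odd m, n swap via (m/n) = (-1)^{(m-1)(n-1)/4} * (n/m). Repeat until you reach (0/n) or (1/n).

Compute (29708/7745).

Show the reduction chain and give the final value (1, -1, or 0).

-1

(29708/7745) = (6473/7745)   [reduce mod 7745]
reciprocity: (6473/7745) = +1·(7745/6473) since 6473 mod 4 = 1, 7745 mod 4 = 1; sign now +1
(7745/6473) = (1272/6473)   [reduce mod 6473]
1272 = 2^3·159; (2/6473) = +1 since 6473 mod 8 = 1, so (1272/6473) = (+1)^3·(159/6473); sign now +1
reciprocity: (159/6473) = +1·(6473/159) since 159 mod 4 = 3, 6473 mod 4 = 1; sign now +1
(6473/159) = (113/159)   [reduce mod 159]
reciprocity: (113/159) = +1·(159/113) since 113 mod 4 = 1, 159 mod 4 = 3; sign now +1
(159/113) = (46/113)   [reduce mod 113]
46 = 2^1·23; (2/113) = +1 since 113 mod 8 = 1, so (46/113) = (+1)^1·(23/113); sign now +1
reciprocity: (23/113) = +1·(113/23) since 23 mod 4 = 3, 113 mod 4 = 1; sign now +1
(113/23) = (21/23)   [reduce mod 23]
reciprocity: (21/23) = +1·(23/21) since 21 mod 4 = 1, 23 mod 4 = 3; sign now +1
(23/21) = (2/21)   [reduce mod 21]
2 = 2^1·1; (2/21) = -1 since 21 mod 8 = 5, so (2/21) = (-1)^1·(1/21); sign now -1
(1/21) = 1; final value = sign = -1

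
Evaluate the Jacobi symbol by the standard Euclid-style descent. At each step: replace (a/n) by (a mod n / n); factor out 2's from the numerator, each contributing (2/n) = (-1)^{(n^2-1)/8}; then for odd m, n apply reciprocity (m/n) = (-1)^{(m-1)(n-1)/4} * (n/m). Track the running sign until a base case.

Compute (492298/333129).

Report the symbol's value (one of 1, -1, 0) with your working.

-1

(492298/333129): 492298 mod 333129 = 159169, so (492298/333129) = (159169/333129)
flip (159169/333129) -> (333129/159169): both odd, 159169 mod 4 = 1, 333129 mod 4 = 1, so the flip contributes +1; sign now +1
(333129/159169): 333129 mod 159169 = 14791, so (333129/159169) = (14791/159169)
flip (14791/159169) -> (159169/14791): both odd, 14791 mod 4 = 3, 159169 mod 4 = 1, so the flip contributes +1; sign now +1
(159169/14791): 159169 mod 14791 = 11259, so (159169/14791) = (11259/14791)
flip (11259/14791) -> (14791/11259): both odd, 11259 mod 4 = 3, 14791 mod 4 = 3, so the flip contributes -1; sign now -1
(14791/11259): 14791 mod 11259 = 3532, so (14791/11259) = (3532/11259)
factor out 2^2: 3532 = 2^2·883; with 11259 mod 8 = 3, (2/11259) = -1; sign now -1; continue with (883/11259)
flip (883/11259) -> (11259/883): both odd, 883 mod 4 = 3, 11259 mod 4 = 3, so the flip contributes -1; sign now +1
(11259/883): 11259 mod 883 = 663, so (11259/883) = (663/883)
flip (663/883) -> (883/663): both odd, 663 mod 4 = 3, 883 mod 4 = 3, so the flip contributes -1; sign now -1
(883/663): 883 mod 663 = 220, so (883/663) = (220/663)
factor out 2^2: 220 = 2^2·55; with 663 mod 8 = 7, (2/663) = +1; sign now -1; continue with (55/663)
flip (55/663) -> (663/55): both odd, 55 mod 4 = 3, 663 mod 4 = 3, so the flip contributes -1; sign now +1
(663/55): 663 mod 55 = 3, so (663/55) = (3/55)
flip (3/55) -> (55/3): both odd, 3 mod 4 = 3, 55 mod 4 = 3, so the flip contributes -1; sign now -1
(55/3): 55 mod 3 = 1, so (55/3) = (1/3)
reached (1/3) = 1, so the symbol is -1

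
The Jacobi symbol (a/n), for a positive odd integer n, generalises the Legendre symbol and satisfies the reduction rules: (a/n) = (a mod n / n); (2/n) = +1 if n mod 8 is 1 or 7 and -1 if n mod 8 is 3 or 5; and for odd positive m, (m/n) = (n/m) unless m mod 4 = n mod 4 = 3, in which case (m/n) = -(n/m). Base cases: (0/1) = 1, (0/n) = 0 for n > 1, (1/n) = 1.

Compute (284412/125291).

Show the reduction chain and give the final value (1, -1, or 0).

(284412/125291): 284412 mod 125291 = 33830, so (284412/125291) = (33830/125291)
factor out 2^1: 33830 = 2^1·16915; with 125291 mod 8 = 3, (2/125291) = -1; sign now -1; continue with (16915/125291)
flip (16915/125291) -> (125291/16915): both odd, 16915 mod 4 = 3, 125291 mod 4 = 3, so the flip contributes -1; sign now +1
(125291/16915): 125291 mod 16915 = 6886, so (125291/16915) = (6886/16915)
factor out 2^1: 6886 = 2^1·3443; with 16915 mod 8 = 3, (2/16915) = -1; sign now -1; continue with (3443/16915)
flip (3443/16915) -> (16915/3443): both odd, 3443 mod 4 = 3, 16915 mod 4 = 3, so the flip contributes -1; sign now +1
(16915/3443): 16915 mod 3443 = 3143, so (16915/3443) = (3143/3443)
flip (3143/3443) -> (3443/3143): both odd, 3143 mod 4 = 3, 3443 mod 4 = 3, so the flip contributes -1; sign now -1
(3443/3143): 3443 mod 3143 = 300, so (3443/3143) = (300/3143)
factor out 2^2: 300 = 2^2·75; with 3143 mod 8 = 7, (2/3143) = +1; sign now -1; continue with (75/3143)
flip (75/3143) -> (3143/75): both odd, 75 mod 4 = 3, 3143 mod 4 = 3, so the flip contributes -1; sign now +1
(3143/75): 3143 mod 75 = 68, so (3143/75) = (68/75)
factor out 2^2: 68 = 2^2·17; with 75 mod 8 = 3, (2/75) = -1; sign now +1; continue with (17/75)
flip (17/75) -> (75/17): both odd, 17 mod 4 = 1, 75 mod 4 = 3, so the flip contributes +1; sign now +1
(75/17): 75 mod 17 = 7, so (75/17) = (7/17)
flip (7/17) -> (17/7): both odd, 7 mod 4 = 3, 17 mod 4 = 1, so the flip contributes +1; sign now +1
(17/7): 17 mod 7 = 3, so (17/7) = (3/7)
flip (3/7) -> (7/3): both odd, 3 mod 4 = 3, 7 mod 4 = 3, so the flip contributes -1; sign now -1
(7/3): 7 mod 3 = 1, so (7/3) = (1/3)
reached (1/3) = 1, so the symbol is -1

-1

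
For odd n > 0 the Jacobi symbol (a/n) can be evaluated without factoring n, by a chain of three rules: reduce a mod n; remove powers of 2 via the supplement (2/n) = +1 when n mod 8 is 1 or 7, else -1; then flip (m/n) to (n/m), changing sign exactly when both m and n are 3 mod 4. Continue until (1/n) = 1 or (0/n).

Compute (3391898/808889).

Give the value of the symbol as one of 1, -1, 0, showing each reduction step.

1

(3391898/808889): 3391898 mod 808889 = 156342, so (3391898/808889) = (156342/808889)
factor out 2^1: 156342 = 2^1·78171; with 808889 mod 8 = 1, (2/808889) = +1; sign now +1; continue with (78171/808889)
flip (78171/808889) -> (808889/78171): both odd, 78171 mod 4 = 3, 808889 mod 4 = 1, so the flip contributes +1; sign now +1
(808889/78171): 808889 mod 78171 = 27179, so (808889/78171) = (27179/78171)
flip (27179/78171) -> (78171/27179): both odd, 27179 mod 4 = 3, 78171 mod 4 = 3, so the flip contributes -1; sign now -1
(78171/27179): 78171 mod 27179 = 23813, so (78171/27179) = (23813/27179)
flip (23813/27179) -> (27179/23813): both odd, 23813 mod 4 = 1, 27179 mod 4 = 3, so the flip contributes +1; sign now -1
(27179/23813): 27179 mod 23813 = 3366, so (27179/23813) = (3366/23813)
factor out 2^1: 3366 = 2^1·1683; with 23813 mod 8 = 5, (2/23813) = -1; sign now +1; continue with (1683/23813)
flip (1683/23813) -> (23813/1683): both odd, 1683 mod 4 = 3, 23813 mod 4 = 1, so the flip contributes +1; sign now +1
(23813/1683): 23813 mod 1683 = 251, so (23813/1683) = (251/1683)
flip (251/1683) -> (1683/251): both odd, 251 mod 4 = 3, 1683 mod 4 = 3, so the flip contributes -1; sign now -1
(1683/251): 1683 mod 251 = 177, so (1683/251) = (177/251)
flip (177/251) -> (251/177): both odd, 177 mod 4 = 1, 251 mod 4 = 3, so the flip contributes +1; sign now -1
(251/177): 251 mod 177 = 74, so (251/177) = (74/177)
factor out 2^1: 74 = 2^1·37; with 177 mod 8 = 1, (2/177) = +1; sign now -1; continue with (37/177)
flip (37/177) -> (177/37): both odd, 37 mod 4 = 1, 177 mod 4 = 1, so the flip contributes +1; sign now -1
(177/37): 177 mod 37 = 29, so (177/37) = (29/37)
flip (29/37) -> (37/29): both odd, 29 mod 4 = 1, 37 mod 4 = 1, so the flip contributes +1; sign now -1
(37/29): 37 mod 29 = 8, so (37/29) = (8/29)
factor out 2^3: 8 = 2^3·1; with 29 mod 8 = 5, (2/29) = -1; sign now +1; continue with (1/29)
reached (1/29) = 1, so the symbol is +1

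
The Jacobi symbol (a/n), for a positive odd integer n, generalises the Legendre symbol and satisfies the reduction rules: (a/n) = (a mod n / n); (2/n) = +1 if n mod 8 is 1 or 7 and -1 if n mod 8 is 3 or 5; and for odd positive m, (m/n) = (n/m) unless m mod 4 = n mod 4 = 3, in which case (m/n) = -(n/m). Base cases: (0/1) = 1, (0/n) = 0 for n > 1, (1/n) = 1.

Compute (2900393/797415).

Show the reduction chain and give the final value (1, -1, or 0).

(2900393/797415): 2900393 mod 797415 = 508148, so (2900393/797415) = (508148/797415)
factor out 2^2: 508148 = 2^2·127037; with 797415 mod 8 = 7, (2/797415) = +1; sign now +1; continue with (127037/797415)
flip (127037/797415) -> (797415/127037): both odd, 127037 mod 4 = 1, 797415 mod 4 = 3, so the flip contributes +1; sign now +1
(797415/127037): 797415 mod 127037 = 35193, so (797415/127037) = (35193/127037)
flip (35193/127037) -> (127037/35193): both odd, 35193 mod 4 = 1, 127037 mod 4 = 1, so the flip contributes +1; sign now +1
(127037/35193): 127037 mod 35193 = 21458, so (127037/35193) = (21458/35193)
factor out 2^1: 21458 = 2^1·10729; with 35193 mod 8 = 1, (2/35193) = +1; sign now +1; continue with (10729/35193)
flip (10729/35193) -> (35193/10729): both odd, 10729 mod 4 = 1, 35193 mod 4 = 1, so the flip contributes +1; sign now +1
(35193/10729): 35193 mod 10729 = 3006, so (35193/10729) = (3006/10729)
factor out 2^1: 3006 = 2^1·1503; with 10729 mod 8 = 1, (2/10729) = +1; sign now +1; continue with (1503/10729)
flip (1503/10729) -> (10729/1503): both odd, 1503 mod 4 = 3, 10729 mod 4 = 1, so the flip contributes +1; sign now +1
(10729/1503): 10729 mod 1503 = 208, so (10729/1503) = (208/1503)
factor out 2^4: 208 = 2^4·13; with 1503 mod 8 = 7, (2/1503) = +1; sign now +1; continue with (13/1503)
flip (13/1503) -> (1503/13): both odd, 13 mod 4 = 1, 1503 mod 4 = 3, so the flip contributes +1; sign now +1
(1503/13): 1503 mod 13 = 8, so (1503/13) = (8/13)
factor out 2^3: 8 = 2^3·1; with 13 mod 8 = 5, (2/13) = -1; sign now -1; continue with (1/13)
reached (1/13) = 1, so the symbol is -1

-1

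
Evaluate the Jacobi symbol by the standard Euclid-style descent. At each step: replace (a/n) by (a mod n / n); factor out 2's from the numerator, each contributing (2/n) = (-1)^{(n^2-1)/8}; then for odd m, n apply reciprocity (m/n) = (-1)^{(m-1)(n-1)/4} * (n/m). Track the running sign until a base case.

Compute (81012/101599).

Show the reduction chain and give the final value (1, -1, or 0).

1

81012 = 2^2·20253; (2/101599) = +1 since 101599 mod 8 = 7, so (81012/101599) = (+1)^2·(20253/101599); sign now +1
reciprocity: (20253/101599) = +1·(101599/20253) since 20253 mod 4 = 1, 101599 mod 4 = 3; sign now +1
(101599/20253) = (334/20253)   [reduce mod 20253]
334 = 2^1·167; (2/20253) = -1 since 20253 mod 8 = 5, so (334/20253) = (-1)^1·(167/20253); sign now -1
reciprocity: (167/20253) = +1·(20253/167) since 167 mod 4 = 3, 20253 mod 4 = 1; sign now -1
(20253/167) = (46/167)   [reduce mod 167]
46 = 2^1·23; (2/167) = +1 since 167 mod 8 = 7, so (46/167) = (+1)^1·(23/167); sign now -1
reciprocity: (23/167) = -1·(167/23) since 23 mod 4 = 3, 167 mod 4 = 3; sign now +1
(167/23) = (6/23)   [reduce mod 23]
6 = 2^1·3; (2/23) = +1 since 23 mod 8 = 7, so (6/23) = (+1)^1·(3/23); sign now +1
reciprocity: (3/23) = -1·(23/3) since 3 mod 4 = 3, 23 mod 4 = 3; sign now -1
(23/3) = (2/3)   [reduce mod 3]
2 = 2^1·1; (2/3) = -1 since 3 mod 8 = 3, so (2/3) = (-1)^1·(1/3); sign now +1
(1/3) = 1; final value = sign = +1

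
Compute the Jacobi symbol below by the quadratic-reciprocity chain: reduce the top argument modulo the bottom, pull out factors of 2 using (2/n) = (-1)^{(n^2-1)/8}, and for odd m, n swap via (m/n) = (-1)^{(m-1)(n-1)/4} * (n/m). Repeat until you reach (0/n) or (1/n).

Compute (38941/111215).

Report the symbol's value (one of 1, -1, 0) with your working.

-1

reciprocity: (38941/111215) = +1·(111215/38941) since 38941 mod 4 = 1, 111215 mod 4 = 3; sign now +1
(111215/38941) = (33333/38941)   [reduce mod 38941]
reciprocity: (33333/38941) = +1·(38941/33333) since 33333 mod 4 = 1, 38941 mod 4 = 1; sign now +1
(38941/33333) = (5608/33333)   [reduce mod 33333]
5608 = 2^3·701; (2/33333) = -1 since 33333 mod 8 = 5, so (5608/33333) = (-1)^3·(701/33333); sign now -1
reciprocity: (701/33333) = +1·(33333/701) since 701 mod 4 = 1, 33333 mod 4 = 1; sign now -1
(33333/701) = (386/701)   [reduce mod 701]
386 = 2^1·193; (2/701) = -1 since 701 mod 8 = 5, so (386/701) = (-1)^1·(193/701); sign now +1
reciprocity: (193/701) = +1·(701/193) since 193 mod 4 = 1, 701 mod 4 = 1; sign now +1
(701/193) = (122/193)   [reduce mod 193]
122 = 2^1·61; (2/193) = +1 since 193 mod 8 = 1, so (122/193) = (+1)^1·(61/193); sign now +1
reciprocity: (61/193) = +1·(193/61) since 61 mod 4 = 1, 193 mod 4 = 1; sign now +1
(193/61) = (10/61)   [reduce mod 61]
10 = 2^1·5; (2/61) = -1 since 61 mod 8 = 5, so (10/61) = (-1)^1·(5/61); sign now -1
reciprocity: (5/61) = +1·(61/5) since 5 mod 4 = 1, 61 mod 4 = 1; sign now -1
(61/5) = (1/5)   [reduce mod 5]
(1/5) = 1; final value = sign = -1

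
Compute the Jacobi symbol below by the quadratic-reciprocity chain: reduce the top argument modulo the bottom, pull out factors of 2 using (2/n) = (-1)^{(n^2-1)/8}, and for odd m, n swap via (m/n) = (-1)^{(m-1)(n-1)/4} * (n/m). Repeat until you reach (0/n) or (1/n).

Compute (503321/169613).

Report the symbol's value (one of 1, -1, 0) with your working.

(503321/169613) = (164095/169613)   [reduce mod 169613]
reciprocity: (164095/169613) = +1·(169613/164095) since 164095 mod 4 = 3, 169613 mod 4 = 1; sign now +1
(169613/164095) = (5518/164095)   [reduce mod 164095]
5518 = 2^1·2759; (2/164095) = +1 since 164095 mod 8 = 7, so (5518/164095) = (+1)^1·(2759/164095); sign now +1
reciprocity: (2759/164095) = -1·(164095/2759) since 2759 mod 4 = 3, 164095 mod 4 = 3; sign now -1
(164095/2759) = (1314/2759)   [reduce mod 2759]
1314 = 2^1·657; (2/2759) = +1 since 2759 mod 8 = 7, so (1314/2759) = (+1)^1·(657/2759); sign now -1
reciprocity: (657/2759) = +1·(2759/657) since 657 mod 4 = 1, 2759 mod 4 = 3; sign now -1
(2759/657) = (131/657)   [reduce mod 657]
reciprocity: (131/657) = +1·(657/131) since 131 mod 4 = 3, 657 mod 4 = 1; sign now -1
(657/131) = (2/131)   [reduce mod 131]
2 = 2^1·1; (2/131) = -1 since 131 mod 8 = 3, so (2/131) = (-1)^1·(1/131); sign now +1
(1/131) = 1; final value = sign = +1

1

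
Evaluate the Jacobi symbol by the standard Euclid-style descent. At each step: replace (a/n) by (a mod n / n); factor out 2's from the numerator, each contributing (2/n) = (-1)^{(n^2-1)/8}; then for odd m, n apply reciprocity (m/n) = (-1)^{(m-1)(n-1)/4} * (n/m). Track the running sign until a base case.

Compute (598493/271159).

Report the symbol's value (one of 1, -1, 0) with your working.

0

(598493/271159): 598493 mod 271159 = 56175, so (598493/271159) = (56175/271159)
flip (56175/271159) -> (271159/56175): both odd, 56175 mod 4 = 3, 271159 mod 4 = 3, so the flip contributes -1; sign now -1
(271159/56175): 271159 mod 56175 = 46459, so (271159/56175) = (46459/56175)
flip (46459/56175) -> (56175/46459): both odd, 46459 mod 4 = 3, 56175 mod 4 = 3, so the flip contributes -1; sign now +1
(56175/46459): 56175 mod 46459 = 9716, so (56175/46459) = (9716/46459)
factor out 2^2: 9716 = 2^2·2429; with 46459 mod 8 = 3, (2/46459) = -1; sign now +1; continue with (2429/46459)
flip (2429/46459) -> (46459/2429): both odd, 2429 mod 4 = 1, 46459 mod 4 = 3, so the flip contributes +1; sign now +1
(46459/2429): 46459 mod 2429 = 308, so (46459/2429) = (308/2429)
factor out 2^2: 308 = 2^2·77; with 2429 mod 8 = 5, (2/2429) = -1; sign now +1; continue with (77/2429)
flip (77/2429) -> (2429/77): both odd, 77 mod 4 = 1, 2429 mod 4 = 1, so the flip contributes +1; sign now +1
(2429/77): 2429 mod 77 = 42, so (2429/77) = (42/77)
factor out 2^1: 42 = 2^1·21; with 77 mod 8 = 5, (2/77) = -1; sign now -1; continue with (21/77)
flip (21/77) -> (77/21): both odd, 21 mod 4 = 1, 77 mod 4 = 1, so the flip contributes +1; sign now -1
(77/21): 77 mod 21 = 14, so (77/21) = (14/21)
factor out 2^1: 14 = 2^1·7; with 21 mod 8 = 5, (2/21) = -1; sign now +1; continue with (7/21)
flip (7/21) -> (21/7): both odd, 7 mod 4 = 3, 21 mod 4 = 1, so the flip contributes +1; sign now +1
(21/7): 21 mod 7 = 0, so (21/7) = (0/7)
reached (0/7); gcd(a, n) > 1, so (0/7) = 0 and the symbol is 0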